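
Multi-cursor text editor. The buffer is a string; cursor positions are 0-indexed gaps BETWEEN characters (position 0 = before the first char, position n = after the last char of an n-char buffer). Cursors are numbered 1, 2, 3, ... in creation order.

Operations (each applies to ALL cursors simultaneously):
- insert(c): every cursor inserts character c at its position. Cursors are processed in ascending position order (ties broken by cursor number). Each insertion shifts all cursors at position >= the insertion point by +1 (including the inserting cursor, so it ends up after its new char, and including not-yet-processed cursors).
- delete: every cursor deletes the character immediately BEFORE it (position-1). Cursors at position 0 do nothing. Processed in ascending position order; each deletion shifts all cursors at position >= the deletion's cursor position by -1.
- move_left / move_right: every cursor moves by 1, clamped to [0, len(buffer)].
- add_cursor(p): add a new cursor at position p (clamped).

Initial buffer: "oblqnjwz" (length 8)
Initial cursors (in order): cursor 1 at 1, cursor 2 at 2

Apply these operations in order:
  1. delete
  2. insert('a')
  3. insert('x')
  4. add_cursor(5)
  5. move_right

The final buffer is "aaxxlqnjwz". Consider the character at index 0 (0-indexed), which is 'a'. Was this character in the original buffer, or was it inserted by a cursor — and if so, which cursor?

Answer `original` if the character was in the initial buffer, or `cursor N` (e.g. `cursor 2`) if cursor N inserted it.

After op 1 (delete): buffer="lqnjwz" (len 6), cursors c1@0 c2@0, authorship ......
After op 2 (insert('a')): buffer="aalqnjwz" (len 8), cursors c1@2 c2@2, authorship 12......
After op 3 (insert('x')): buffer="aaxxlqnjwz" (len 10), cursors c1@4 c2@4, authorship 1212......
After op 4 (add_cursor(5)): buffer="aaxxlqnjwz" (len 10), cursors c1@4 c2@4 c3@5, authorship 1212......
After op 5 (move_right): buffer="aaxxlqnjwz" (len 10), cursors c1@5 c2@5 c3@6, authorship 1212......
Authorship (.=original, N=cursor N): 1 2 1 2 . . . . . .
Index 0: author = 1

Answer: cursor 1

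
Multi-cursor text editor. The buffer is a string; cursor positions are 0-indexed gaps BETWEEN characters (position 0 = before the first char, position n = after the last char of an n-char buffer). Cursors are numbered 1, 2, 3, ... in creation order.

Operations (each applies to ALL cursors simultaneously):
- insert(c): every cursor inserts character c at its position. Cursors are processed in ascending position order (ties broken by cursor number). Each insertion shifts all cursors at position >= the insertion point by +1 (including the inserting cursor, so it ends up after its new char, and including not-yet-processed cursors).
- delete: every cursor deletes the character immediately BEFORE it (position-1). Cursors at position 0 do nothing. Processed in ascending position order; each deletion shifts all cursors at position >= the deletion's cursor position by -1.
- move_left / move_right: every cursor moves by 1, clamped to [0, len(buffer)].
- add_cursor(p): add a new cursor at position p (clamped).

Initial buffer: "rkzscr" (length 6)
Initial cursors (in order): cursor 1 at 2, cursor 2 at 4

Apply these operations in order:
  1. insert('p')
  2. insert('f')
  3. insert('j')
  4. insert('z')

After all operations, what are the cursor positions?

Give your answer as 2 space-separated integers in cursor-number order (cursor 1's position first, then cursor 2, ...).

After op 1 (insert('p')): buffer="rkpzspcr" (len 8), cursors c1@3 c2@6, authorship ..1..2..
After op 2 (insert('f')): buffer="rkpfzspfcr" (len 10), cursors c1@4 c2@8, authorship ..11..22..
After op 3 (insert('j')): buffer="rkpfjzspfjcr" (len 12), cursors c1@5 c2@10, authorship ..111..222..
After op 4 (insert('z')): buffer="rkpfjzzspfjzcr" (len 14), cursors c1@6 c2@12, authorship ..1111..2222..

Answer: 6 12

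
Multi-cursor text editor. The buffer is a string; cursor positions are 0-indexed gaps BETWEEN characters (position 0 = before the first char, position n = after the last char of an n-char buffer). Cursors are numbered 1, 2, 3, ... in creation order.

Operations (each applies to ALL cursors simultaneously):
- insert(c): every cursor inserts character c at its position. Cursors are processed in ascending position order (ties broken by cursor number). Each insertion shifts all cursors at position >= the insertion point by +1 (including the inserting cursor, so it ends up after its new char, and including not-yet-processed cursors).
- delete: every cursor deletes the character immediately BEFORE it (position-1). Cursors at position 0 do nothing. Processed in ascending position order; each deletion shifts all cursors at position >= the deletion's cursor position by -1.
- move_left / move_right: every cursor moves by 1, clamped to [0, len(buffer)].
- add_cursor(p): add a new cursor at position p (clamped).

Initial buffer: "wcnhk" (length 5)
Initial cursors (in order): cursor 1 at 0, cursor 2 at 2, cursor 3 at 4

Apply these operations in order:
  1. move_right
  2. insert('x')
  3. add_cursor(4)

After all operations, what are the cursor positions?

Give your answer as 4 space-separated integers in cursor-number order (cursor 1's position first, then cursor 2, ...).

Answer: 2 5 8 4

Derivation:
After op 1 (move_right): buffer="wcnhk" (len 5), cursors c1@1 c2@3 c3@5, authorship .....
After op 2 (insert('x')): buffer="wxcnxhkx" (len 8), cursors c1@2 c2@5 c3@8, authorship .1..2..3
After op 3 (add_cursor(4)): buffer="wxcnxhkx" (len 8), cursors c1@2 c4@4 c2@5 c3@8, authorship .1..2..3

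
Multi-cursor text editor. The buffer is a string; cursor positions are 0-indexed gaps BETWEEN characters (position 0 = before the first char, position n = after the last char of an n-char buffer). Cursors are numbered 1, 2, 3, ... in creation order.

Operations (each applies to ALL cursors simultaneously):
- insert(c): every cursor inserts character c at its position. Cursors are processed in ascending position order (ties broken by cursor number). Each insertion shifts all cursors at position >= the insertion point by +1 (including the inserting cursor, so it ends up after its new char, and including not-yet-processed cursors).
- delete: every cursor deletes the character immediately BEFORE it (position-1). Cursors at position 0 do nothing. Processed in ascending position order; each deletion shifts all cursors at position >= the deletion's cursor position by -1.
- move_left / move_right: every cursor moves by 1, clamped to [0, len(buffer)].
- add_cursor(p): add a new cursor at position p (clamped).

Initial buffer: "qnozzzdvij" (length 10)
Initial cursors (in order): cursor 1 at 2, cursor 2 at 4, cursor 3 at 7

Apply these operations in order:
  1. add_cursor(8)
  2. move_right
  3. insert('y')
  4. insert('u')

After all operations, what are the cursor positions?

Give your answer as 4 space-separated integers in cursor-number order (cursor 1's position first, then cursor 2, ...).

After op 1 (add_cursor(8)): buffer="qnozzzdvij" (len 10), cursors c1@2 c2@4 c3@7 c4@8, authorship ..........
After op 2 (move_right): buffer="qnozzzdvij" (len 10), cursors c1@3 c2@5 c3@8 c4@9, authorship ..........
After op 3 (insert('y')): buffer="qnoyzzyzdvyiyj" (len 14), cursors c1@4 c2@7 c3@11 c4@13, authorship ...1..2...3.4.
After op 4 (insert('u')): buffer="qnoyuzzyuzdvyuiyuj" (len 18), cursors c1@5 c2@9 c3@14 c4@17, authorship ...11..22...33.44.

Answer: 5 9 14 17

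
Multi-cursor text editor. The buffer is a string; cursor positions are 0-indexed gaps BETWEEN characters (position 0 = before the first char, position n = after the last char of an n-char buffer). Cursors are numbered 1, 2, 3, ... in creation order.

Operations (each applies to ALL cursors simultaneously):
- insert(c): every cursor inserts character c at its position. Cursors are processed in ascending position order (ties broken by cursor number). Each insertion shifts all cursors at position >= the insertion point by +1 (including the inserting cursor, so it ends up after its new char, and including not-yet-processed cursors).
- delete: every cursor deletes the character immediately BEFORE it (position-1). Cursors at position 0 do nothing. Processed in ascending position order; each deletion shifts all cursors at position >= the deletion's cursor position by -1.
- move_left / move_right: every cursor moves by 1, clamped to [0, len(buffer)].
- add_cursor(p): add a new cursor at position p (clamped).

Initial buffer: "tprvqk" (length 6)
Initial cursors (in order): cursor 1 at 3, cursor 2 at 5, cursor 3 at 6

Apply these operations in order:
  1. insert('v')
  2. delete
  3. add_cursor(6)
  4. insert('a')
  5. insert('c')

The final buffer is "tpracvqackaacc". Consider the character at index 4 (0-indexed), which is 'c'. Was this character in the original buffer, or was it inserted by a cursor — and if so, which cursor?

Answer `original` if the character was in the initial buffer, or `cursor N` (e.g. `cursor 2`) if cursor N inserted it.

Answer: cursor 1

Derivation:
After op 1 (insert('v')): buffer="tprvvqvkv" (len 9), cursors c1@4 c2@7 c3@9, authorship ...1..2.3
After op 2 (delete): buffer="tprvqk" (len 6), cursors c1@3 c2@5 c3@6, authorship ......
After op 3 (add_cursor(6)): buffer="tprvqk" (len 6), cursors c1@3 c2@5 c3@6 c4@6, authorship ......
After op 4 (insert('a')): buffer="tpravqakaa" (len 10), cursors c1@4 c2@7 c3@10 c4@10, authorship ...1..2.34
After op 5 (insert('c')): buffer="tpracvqackaacc" (len 14), cursors c1@5 c2@9 c3@14 c4@14, authorship ...11..22.3434
Authorship (.=original, N=cursor N): . . . 1 1 . . 2 2 . 3 4 3 4
Index 4: author = 1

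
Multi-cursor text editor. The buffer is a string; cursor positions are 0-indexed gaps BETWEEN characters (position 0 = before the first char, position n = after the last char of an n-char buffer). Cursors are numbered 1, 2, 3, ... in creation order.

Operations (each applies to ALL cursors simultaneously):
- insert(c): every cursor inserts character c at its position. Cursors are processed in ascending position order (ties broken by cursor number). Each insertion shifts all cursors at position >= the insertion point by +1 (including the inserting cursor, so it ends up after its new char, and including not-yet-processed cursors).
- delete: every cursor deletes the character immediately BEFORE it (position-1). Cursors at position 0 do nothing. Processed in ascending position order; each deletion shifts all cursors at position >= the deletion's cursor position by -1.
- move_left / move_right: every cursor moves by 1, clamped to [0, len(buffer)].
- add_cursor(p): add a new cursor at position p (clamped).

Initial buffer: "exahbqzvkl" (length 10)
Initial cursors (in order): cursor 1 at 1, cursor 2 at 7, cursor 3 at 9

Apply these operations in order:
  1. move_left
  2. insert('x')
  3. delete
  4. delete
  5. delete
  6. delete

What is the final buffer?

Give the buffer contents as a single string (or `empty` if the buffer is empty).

After op 1 (move_left): buffer="exahbqzvkl" (len 10), cursors c1@0 c2@6 c3@8, authorship ..........
After op 2 (insert('x')): buffer="xexahbqxzvxkl" (len 13), cursors c1@1 c2@8 c3@11, authorship 1......2..3..
After op 3 (delete): buffer="exahbqzvkl" (len 10), cursors c1@0 c2@6 c3@8, authorship ..........
After op 4 (delete): buffer="exahbzkl" (len 8), cursors c1@0 c2@5 c3@6, authorship ........
After op 5 (delete): buffer="exahkl" (len 6), cursors c1@0 c2@4 c3@4, authorship ......
After op 6 (delete): buffer="exkl" (len 4), cursors c1@0 c2@2 c3@2, authorship ....

Answer: exkl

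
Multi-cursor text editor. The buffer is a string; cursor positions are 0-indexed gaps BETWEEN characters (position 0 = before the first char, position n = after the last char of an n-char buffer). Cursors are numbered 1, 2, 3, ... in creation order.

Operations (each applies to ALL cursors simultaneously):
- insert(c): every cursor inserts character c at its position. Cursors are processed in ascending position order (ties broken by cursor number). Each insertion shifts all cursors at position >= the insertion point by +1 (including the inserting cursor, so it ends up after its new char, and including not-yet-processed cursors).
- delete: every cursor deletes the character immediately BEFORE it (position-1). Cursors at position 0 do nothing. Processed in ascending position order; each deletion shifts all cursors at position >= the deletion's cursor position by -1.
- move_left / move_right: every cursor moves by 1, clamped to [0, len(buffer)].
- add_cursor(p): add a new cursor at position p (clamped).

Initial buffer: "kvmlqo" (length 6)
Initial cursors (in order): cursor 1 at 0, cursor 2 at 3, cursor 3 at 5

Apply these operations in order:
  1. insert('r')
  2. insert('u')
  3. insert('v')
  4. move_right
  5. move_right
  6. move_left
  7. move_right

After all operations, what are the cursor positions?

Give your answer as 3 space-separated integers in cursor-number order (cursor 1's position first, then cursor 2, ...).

After op 1 (insert('r')): buffer="rkvmrlqro" (len 9), cursors c1@1 c2@5 c3@8, authorship 1...2..3.
After op 2 (insert('u')): buffer="rukvmrulqruo" (len 12), cursors c1@2 c2@7 c3@11, authorship 11...22..33.
After op 3 (insert('v')): buffer="ruvkvmruvlqruvo" (len 15), cursors c1@3 c2@9 c3@14, authorship 111...222..333.
After op 4 (move_right): buffer="ruvkvmruvlqruvo" (len 15), cursors c1@4 c2@10 c3@15, authorship 111...222..333.
After op 5 (move_right): buffer="ruvkvmruvlqruvo" (len 15), cursors c1@5 c2@11 c3@15, authorship 111...222..333.
After op 6 (move_left): buffer="ruvkvmruvlqruvo" (len 15), cursors c1@4 c2@10 c3@14, authorship 111...222..333.
After op 7 (move_right): buffer="ruvkvmruvlqruvo" (len 15), cursors c1@5 c2@11 c3@15, authorship 111...222..333.

Answer: 5 11 15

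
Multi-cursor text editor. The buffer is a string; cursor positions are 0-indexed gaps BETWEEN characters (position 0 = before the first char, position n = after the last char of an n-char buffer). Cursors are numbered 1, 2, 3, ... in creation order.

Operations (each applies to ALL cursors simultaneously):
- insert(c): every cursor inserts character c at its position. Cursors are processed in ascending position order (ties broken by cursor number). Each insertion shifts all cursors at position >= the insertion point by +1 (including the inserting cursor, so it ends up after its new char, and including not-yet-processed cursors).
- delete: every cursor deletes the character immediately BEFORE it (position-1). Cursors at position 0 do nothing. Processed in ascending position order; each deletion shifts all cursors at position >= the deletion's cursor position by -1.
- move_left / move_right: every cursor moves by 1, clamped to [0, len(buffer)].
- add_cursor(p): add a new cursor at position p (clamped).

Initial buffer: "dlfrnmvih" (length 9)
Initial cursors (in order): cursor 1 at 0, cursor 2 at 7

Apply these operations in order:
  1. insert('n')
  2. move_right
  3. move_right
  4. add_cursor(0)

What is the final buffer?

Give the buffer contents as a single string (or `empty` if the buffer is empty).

Answer: ndlfrnmvnih

Derivation:
After op 1 (insert('n')): buffer="ndlfrnmvnih" (len 11), cursors c1@1 c2@9, authorship 1.......2..
After op 2 (move_right): buffer="ndlfrnmvnih" (len 11), cursors c1@2 c2@10, authorship 1.......2..
After op 3 (move_right): buffer="ndlfrnmvnih" (len 11), cursors c1@3 c2@11, authorship 1.......2..
After op 4 (add_cursor(0)): buffer="ndlfrnmvnih" (len 11), cursors c3@0 c1@3 c2@11, authorship 1.......2..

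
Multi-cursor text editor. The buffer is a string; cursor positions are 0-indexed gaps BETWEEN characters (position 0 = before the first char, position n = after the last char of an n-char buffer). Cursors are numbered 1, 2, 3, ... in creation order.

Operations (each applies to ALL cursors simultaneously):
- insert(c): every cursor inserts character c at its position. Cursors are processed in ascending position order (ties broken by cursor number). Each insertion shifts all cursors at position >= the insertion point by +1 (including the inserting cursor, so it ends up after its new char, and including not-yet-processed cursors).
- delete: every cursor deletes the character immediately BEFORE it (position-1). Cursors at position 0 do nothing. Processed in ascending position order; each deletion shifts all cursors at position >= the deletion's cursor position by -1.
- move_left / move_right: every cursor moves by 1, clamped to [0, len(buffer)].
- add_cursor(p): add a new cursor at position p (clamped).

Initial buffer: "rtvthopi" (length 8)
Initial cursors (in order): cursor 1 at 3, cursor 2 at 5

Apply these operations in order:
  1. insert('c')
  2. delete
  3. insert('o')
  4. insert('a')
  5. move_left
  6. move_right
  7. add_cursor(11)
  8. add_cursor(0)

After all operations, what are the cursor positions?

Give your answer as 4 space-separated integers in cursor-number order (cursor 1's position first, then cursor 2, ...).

After op 1 (insert('c')): buffer="rtvcthcopi" (len 10), cursors c1@4 c2@7, authorship ...1..2...
After op 2 (delete): buffer="rtvthopi" (len 8), cursors c1@3 c2@5, authorship ........
After op 3 (insert('o')): buffer="rtvothoopi" (len 10), cursors c1@4 c2@7, authorship ...1..2...
After op 4 (insert('a')): buffer="rtvoathoaopi" (len 12), cursors c1@5 c2@9, authorship ...11..22...
After op 5 (move_left): buffer="rtvoathoaopi" (len 12), cursors c1@4 c2@8, authorship ...11..22...
After op 6 (move_right): buffer="rtvoathoaopi" (len 12), cursors c1@5 c2@9, authorship ...11..22...
After op 7 (add_cursor(11)): buffer="rtvoathoaopi" (len 12), cursors c1@5 c2@9 c3@11, authorship ...11..22...
After op 8 (add_cursor(0)): buffer="rtvoathoaopi" (len 12), cursors c4@0 c1@5 c2@9 c3@11, authorship ...11..22...

Answer: 5 9 11 0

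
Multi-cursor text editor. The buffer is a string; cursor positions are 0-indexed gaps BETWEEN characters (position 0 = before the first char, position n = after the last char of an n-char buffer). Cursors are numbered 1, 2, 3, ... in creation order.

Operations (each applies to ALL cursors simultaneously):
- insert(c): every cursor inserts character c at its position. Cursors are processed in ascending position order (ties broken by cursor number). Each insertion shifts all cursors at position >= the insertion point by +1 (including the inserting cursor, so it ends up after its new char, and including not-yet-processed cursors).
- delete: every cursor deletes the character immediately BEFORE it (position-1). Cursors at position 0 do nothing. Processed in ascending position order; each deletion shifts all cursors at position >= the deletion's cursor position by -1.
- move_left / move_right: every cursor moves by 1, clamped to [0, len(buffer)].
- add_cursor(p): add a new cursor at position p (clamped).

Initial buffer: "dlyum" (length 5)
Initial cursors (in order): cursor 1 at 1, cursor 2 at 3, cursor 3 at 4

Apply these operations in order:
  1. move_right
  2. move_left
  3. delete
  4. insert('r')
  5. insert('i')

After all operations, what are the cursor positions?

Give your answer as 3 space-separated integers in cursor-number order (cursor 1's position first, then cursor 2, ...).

After op 1 (move_right): buffer="dlyum" (len 5), cursors c1@2 c2@4 c3@5, authorship .....
After op 2 (move_left): buffer="dlyum" (len 5), cursors c1@1 c2@3 c3@4, authorship .....
After op 3 (delete): buffer="lm" (len 2), cursors c1@0 c2@1 c3@1, authorship ..
After op 4 (insert('r')): buffer="rlrrm" (len 5), cursors c1@1 c2@4 c3@4, authorship 1.23.
After op 5 (insert('i')): buffer="rilrriim" (len 8), cursors c1@2 c2@7 c3@7, authorship 11.2323.

Answer: 2 7 7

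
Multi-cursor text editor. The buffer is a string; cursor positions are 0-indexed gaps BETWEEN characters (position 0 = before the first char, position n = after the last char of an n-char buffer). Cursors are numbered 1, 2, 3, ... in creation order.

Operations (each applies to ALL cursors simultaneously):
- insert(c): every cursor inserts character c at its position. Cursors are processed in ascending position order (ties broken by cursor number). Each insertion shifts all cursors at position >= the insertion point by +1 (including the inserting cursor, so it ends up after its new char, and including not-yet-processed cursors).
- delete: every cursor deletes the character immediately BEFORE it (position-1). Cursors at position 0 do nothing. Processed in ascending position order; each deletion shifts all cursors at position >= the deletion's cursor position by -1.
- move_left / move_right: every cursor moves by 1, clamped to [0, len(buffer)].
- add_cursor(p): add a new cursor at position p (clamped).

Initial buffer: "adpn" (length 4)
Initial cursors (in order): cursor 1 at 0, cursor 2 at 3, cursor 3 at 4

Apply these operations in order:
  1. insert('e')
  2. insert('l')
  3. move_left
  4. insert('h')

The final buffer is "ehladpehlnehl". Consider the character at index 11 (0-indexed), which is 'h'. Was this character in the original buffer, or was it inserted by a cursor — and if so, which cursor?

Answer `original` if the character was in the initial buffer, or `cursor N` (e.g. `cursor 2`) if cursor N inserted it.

Answer: cursor 3

Derivation:
After op 1 (insert('e')): buffer="eadpene" (len 7), cursors c1@1 c2@5 c3@7, authorship 1...2.3
After op 2 (insert('l')): buffer="eladpelnel" (len 10), cursors c1@2 c2@7 c3@10, authorship 11...22.33
After op 3 (move_left): buffer="eladpelnel" (len 10), cursors c1@1 c2@6 c3@9, authorship 11...22.33
After op 4 (insert('h')): buffer="ehladpehlnehl" (len 13), cursors c1@2 c2@8 c3@12, authorship 111...222.333
Authorship (.=original, N=cursor N): 1 1 1 . . . 2 2 2 . 3 3 3
Index 11: author = 3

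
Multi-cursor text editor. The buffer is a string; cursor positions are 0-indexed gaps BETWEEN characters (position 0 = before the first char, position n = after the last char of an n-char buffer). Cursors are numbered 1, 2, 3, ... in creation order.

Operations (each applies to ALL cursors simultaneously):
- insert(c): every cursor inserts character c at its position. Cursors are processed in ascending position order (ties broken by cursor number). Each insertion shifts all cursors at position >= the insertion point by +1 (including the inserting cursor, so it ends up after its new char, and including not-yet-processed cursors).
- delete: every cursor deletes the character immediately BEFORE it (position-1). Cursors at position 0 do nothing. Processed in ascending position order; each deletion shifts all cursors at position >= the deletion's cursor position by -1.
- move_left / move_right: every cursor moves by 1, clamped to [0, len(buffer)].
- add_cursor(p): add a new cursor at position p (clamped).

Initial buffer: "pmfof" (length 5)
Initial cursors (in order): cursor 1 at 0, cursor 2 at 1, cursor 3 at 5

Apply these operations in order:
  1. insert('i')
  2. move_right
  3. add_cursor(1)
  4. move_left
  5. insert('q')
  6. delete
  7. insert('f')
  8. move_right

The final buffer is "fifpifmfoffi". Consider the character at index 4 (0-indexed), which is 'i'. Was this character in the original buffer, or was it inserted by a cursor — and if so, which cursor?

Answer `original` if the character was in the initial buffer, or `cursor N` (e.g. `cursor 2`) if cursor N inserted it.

After op 1 (insert('i')): buffer="ipimfofi" (len 8), cursors c1@1 c2@3 c3@8, authorship 1.2....3
After op 2 (move_right): buffer="ipimfofi" (len 8), cursors c1@2 c2@4 c3@8, authorship 1.2....3
After op 3 (add_cursor(1)): buffer="ipimfofi" (len 8), cursors c4@1 c1@2 c2@4 c3@8, authorship 1.2....3
After op 4 (move_left): buffer="ipimfofi" (len 8), cursors c4@0 c1@1 c2@3 c3@7, authorship 1.2....3
After op 5 (insert('q')): buffer="qiqpiqmfofqi" (len 12), cursors c4@1 c1@3 c2@6 c3@11, authorship 411.22....33
After op 6 (delete): buffer="ipimfofi" (len 8), cursors c4@0 c1@1 c2@3 c3@7, authorship 1.2....3
After op 7 (insert('f')): buffer="fifpifmfoffi" (len 12), cursors c4@1 c1@3 c2@6 c3@11, authorship 411.22....33
After op 8 (move_right): buffer="fifpifmfoffi" (len 12), cursors c4@2 c1@4 c2@7 c3@12, authorship 411.22....33
Authorship (.=original, N=cursor N): 4 1 1 . 2 2 . . . . 3 3
Index 4: author = 2

Answer: cursor 2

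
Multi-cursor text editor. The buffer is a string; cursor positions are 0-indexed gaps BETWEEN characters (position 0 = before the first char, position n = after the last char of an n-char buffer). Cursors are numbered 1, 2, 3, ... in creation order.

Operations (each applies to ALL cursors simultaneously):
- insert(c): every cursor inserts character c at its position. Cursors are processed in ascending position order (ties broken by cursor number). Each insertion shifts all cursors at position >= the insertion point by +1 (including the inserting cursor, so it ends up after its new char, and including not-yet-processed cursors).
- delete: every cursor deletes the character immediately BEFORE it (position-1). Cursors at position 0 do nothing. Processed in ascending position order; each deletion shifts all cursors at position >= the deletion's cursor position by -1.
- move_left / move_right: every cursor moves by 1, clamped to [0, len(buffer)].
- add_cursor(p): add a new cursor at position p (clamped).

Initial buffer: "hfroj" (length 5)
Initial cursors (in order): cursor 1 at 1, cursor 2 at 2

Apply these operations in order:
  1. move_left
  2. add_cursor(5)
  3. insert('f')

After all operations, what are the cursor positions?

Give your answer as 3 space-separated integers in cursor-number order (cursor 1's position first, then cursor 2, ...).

After op 1 (move_left): buffer="hfroj" (len 5), cursors c1@0 c2@1, authorship .....
After op 2 (add_cursor(5)): buffer="hfroj" (len 5), cursors c1@0 c2@1 c3@5, authorship .....
After op 3 (insert('f')): buffer="fhffrojf" (len 8), cursors c1@1 c2@3 c3@8, authorship 1.2....3

Answer: 1 3 8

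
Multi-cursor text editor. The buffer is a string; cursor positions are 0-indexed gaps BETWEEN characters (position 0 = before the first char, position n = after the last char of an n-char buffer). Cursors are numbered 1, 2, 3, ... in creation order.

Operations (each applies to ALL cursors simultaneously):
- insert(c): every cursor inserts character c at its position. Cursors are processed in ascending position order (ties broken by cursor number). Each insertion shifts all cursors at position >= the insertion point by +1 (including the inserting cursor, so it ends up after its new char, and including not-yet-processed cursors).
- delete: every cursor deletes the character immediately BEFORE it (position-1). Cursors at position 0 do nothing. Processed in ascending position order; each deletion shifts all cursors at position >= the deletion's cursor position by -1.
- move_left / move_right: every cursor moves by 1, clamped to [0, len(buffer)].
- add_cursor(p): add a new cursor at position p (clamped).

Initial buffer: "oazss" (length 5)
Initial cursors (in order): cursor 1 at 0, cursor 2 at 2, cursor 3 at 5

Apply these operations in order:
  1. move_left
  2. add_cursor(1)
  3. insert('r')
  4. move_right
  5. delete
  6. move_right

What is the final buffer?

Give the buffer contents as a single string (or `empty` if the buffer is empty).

Answer: rrzsr

Derivation:
After op 1 (move_left): buffer="oazss" (len 5), cursors c1@0 c2@1 c3@4, authorship .....
After op 2 (add_cursor(1)): buffer="oazss" (len 5), cursors c1@0 c2@1 c4@1 c3@4, authorship .....
After op 3 (insert('r')): buffer="rorrazsrs" (len 9), cursors c1@1 c2@4 c4@4 c3@8, authorship 1.24...3.
After op 4 (move_right): buffer="rorrazsrs" (len 9), cursors c1@2 c2@5 c4@5 c3@9, authorship 1.24...3.
After op 5 (delete): buffer="rrzsr" (len 5), cursors c1@1 c2@2 c4@2 c3@5, authorship 12..3
After op 6 (move_right): buffer="rrzsr" (len 5), cursors c1@2 c2@3 c4@3 c3@5, authorship 12..3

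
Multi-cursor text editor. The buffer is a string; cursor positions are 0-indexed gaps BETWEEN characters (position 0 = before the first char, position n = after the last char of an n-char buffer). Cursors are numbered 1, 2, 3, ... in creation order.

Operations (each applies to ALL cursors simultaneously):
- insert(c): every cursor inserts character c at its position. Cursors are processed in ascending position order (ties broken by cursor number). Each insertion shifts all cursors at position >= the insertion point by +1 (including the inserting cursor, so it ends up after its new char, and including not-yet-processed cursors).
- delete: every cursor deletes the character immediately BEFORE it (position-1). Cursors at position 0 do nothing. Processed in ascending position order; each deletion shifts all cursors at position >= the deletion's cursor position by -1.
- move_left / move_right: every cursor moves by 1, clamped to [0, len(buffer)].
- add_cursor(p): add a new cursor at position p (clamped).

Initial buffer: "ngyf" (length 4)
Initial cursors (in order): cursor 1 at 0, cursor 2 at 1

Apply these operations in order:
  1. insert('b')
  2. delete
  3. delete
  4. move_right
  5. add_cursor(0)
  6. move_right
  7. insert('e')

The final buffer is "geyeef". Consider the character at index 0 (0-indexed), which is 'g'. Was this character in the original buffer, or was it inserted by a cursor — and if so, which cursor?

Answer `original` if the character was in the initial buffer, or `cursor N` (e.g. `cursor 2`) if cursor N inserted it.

Answer: original

Derivation:
After op 1 (insert('b')): buffer="bnbgyf" (len 6), cursors c1@1 c2@3, authorship 1.2...
After op 2 (delete): buffer="ngyf" (len 4), cursors c1@0 c2@1, authorship ....
After op 3 (delete): buffer="gyf" (len 3), cursors c1@0 c2@0, authorship ...
After op 4 (move_right): buffer="gyf" (len 3), cursors c1@1 c2@1, authorship ...
After op 5 (add_cursor(0)): buffer="gyf" (len 3), cursors c3@0 c1@1 c2@1, authorship ...
After op 6 (move_right): buffer="gyf" (len 3), cursors c3@1 c1@2 c2@2, authorship ...
After op 7 (insert('e')): buffer="geyeef" (len 6), cursors c3@2 c1@5 c2@5, authorship .3.12.
Authorship (.=original, N=cursor N): . 3 . 1 2 .
Index 0: author = original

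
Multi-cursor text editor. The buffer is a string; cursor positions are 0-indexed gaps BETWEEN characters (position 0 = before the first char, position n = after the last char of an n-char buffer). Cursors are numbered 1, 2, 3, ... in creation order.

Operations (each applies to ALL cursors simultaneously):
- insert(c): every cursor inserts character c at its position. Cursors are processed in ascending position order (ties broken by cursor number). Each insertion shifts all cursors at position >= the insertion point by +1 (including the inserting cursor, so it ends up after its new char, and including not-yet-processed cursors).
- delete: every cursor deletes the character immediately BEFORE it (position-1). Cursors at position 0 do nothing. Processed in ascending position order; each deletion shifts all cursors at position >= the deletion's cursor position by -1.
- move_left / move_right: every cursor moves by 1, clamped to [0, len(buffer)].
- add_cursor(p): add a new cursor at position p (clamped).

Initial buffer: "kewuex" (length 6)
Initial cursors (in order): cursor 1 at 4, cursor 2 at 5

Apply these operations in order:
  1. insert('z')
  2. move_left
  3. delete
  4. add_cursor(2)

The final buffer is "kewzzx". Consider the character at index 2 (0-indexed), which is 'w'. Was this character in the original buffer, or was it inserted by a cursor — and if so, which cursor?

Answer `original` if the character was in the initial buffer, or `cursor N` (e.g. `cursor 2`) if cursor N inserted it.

Answer: original

Derivation:
After op 1 (insert('z')): buffer="kewuzezx" (len 8), cursors c1@5 c2@7, authorship ....1.2.
After op 2 (move_left): buffer="kewuzezx" (len 8), cursors c1@4 c2@6, authorship ....1.2.
After op 3 (delete): buffer="kewzzx" (len 6), cursors c1@3 c2@4, authorship ...12.
After op 4 (add_cursor(2)): buffer="kewzzx" (len 6), cursors c3@2 c1@3 c2@4, authorship ...12.
Authorship (.=original, N=cursor N): . . . 1 2 .
Index 2: author = original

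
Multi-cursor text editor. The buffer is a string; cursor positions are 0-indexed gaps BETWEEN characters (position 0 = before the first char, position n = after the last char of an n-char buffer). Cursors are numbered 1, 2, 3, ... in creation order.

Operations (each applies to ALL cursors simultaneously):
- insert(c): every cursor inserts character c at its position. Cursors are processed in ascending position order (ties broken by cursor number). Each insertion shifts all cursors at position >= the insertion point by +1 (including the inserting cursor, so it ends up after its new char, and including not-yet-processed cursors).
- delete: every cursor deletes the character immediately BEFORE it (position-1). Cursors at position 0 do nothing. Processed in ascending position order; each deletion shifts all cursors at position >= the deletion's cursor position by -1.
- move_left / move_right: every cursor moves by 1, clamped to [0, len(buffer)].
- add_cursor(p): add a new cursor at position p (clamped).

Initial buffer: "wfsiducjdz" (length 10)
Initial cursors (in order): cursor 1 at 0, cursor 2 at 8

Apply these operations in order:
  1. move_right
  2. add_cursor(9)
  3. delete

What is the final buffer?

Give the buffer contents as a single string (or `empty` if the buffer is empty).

Answer: fsiducz

Derivation:
After op 1 (move_right): buffer="wfsiducjdz" (len 10), cursors c1@1 c2@9, authorship ..........
After op 2 (add_cursor(9)): buffer="wfsiducjdz" (len 10), cursors c1@1 c2@9 c3@9, authorship ..........
After op 3 (delete): buffer="fsiducz" (len 7), cursors c1@0 c2@6 c3@6, authorship .......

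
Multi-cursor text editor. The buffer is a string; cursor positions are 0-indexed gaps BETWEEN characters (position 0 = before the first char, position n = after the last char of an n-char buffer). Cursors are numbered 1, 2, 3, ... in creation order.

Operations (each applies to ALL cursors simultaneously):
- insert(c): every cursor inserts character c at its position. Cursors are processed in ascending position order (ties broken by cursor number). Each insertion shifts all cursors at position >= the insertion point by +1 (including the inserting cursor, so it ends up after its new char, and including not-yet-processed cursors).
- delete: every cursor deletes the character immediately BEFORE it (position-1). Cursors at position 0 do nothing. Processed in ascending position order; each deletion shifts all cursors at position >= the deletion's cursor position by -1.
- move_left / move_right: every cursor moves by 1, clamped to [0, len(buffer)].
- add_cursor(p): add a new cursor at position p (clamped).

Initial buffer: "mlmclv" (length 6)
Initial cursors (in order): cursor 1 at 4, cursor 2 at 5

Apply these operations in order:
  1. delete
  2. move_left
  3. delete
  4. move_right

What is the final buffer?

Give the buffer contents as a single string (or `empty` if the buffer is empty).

Answer: mv

Derivation:
After op 1 (delete): buffer="mlmv" (len 4), cursors c1@3 c2@3, authorship ....
After op 2 (move_left): buffer="mlmv" (len 4), cursors c1@2 c2@2, authorship ....
After op 3 (delete): buffer="mv" (len 2), cursors c1@0 c2@0, authorship ..
After op 4 (move_right): buffer="mv" (len 2), cursors c1@1 c2@1, authorship ..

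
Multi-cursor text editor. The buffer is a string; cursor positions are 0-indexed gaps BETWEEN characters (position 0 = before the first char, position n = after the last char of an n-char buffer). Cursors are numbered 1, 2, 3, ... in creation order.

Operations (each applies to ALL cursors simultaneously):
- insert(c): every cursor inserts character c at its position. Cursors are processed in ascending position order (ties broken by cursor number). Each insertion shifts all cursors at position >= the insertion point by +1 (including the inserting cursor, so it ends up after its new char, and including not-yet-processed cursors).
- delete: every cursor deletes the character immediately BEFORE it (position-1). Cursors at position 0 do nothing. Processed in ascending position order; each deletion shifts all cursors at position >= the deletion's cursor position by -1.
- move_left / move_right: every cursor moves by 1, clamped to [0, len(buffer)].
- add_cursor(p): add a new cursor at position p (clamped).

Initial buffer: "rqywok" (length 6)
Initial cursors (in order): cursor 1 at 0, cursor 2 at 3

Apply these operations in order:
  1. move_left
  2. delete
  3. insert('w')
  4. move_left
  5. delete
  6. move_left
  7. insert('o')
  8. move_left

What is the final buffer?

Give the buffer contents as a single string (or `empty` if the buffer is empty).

After op 1 (move_left): buffer="rqywok" (len 6), cursors c1@0 c2@2, authorship ......
After op 2 (delete): buffer="rywok" (len 5), cursors c1@0 c2@1, authorship .....
After op 3 (insert('w')): buffer="wrwywok" (len 7), cursors c1@1 c2@3, authorship 1.2....
After op 4 (move_left): buffer="wrwywok" (len 7), cursors c1@0 c2@2, authorship 1.2....
After op 5 (delete): buffer="wwywok" (len 6), cursors c1@0 c2@1, authorship 12....
After op 6 (move_left): buffer="wwywok" (len 6), cursors c1@0 c2@0, authorship 12....
After op 7 (insert('o')): buffer="oowwywok" (len 8), cursors c1@2 c2@2, authorship 1212....
After op 8 (move_left): buffer="oowwywok" (len 8), cursors c1@1 c2@1, authorship 1212....

Answer: oowwywok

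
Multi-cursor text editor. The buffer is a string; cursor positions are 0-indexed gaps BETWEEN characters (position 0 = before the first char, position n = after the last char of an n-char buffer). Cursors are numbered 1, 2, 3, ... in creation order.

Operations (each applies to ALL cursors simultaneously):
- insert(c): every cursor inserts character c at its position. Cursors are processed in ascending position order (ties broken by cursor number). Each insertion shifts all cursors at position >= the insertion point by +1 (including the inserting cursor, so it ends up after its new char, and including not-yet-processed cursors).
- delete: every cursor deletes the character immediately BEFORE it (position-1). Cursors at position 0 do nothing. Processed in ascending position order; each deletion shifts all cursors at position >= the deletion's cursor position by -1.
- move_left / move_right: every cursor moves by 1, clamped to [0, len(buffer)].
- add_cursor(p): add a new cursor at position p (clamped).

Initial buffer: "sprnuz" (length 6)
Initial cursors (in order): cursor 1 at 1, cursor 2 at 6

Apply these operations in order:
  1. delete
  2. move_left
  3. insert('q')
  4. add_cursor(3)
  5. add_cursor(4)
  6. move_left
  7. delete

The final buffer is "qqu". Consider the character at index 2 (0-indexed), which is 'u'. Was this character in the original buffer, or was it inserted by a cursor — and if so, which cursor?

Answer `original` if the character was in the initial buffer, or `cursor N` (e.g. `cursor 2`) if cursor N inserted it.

Answer: original

Derivation:
After op 1 (delete): buffer="prnu" (len 4), cursors c1@0 c2@4, authorship ....
After op 2 (move_left): buffer="prnu" (len 4), cursors c1@0 c2@3, authorship ....
After op 3 (insert('q')): buffer="qprnqu" (len 6), cursors c1@1 c2@5, authorship 1...2.
After op 4 (add_cursor(3)): buffer="qprnqu" (len 6), cursors c1@1 c3@3 c2@5, authorship 1...2.
After op 5 (add_cursor(4)): buffer="qprnqu" (len 6), cursors c1@1 c3@3 c4@4 c2@5, authorship 1...2.
After op 6 (move_left): buffer="qprnqu" (len 6), cursors c1@0 c3@2 c4@3 c2@4, authorship 1...2.
After op 7 (delete): buffer="qqu" (len 3), cursors c1@0 c2@1 c3@1 c4@1, authorship 12.
Authorship (.=original, N=cursor N): 1 2 .
Index 2: author = original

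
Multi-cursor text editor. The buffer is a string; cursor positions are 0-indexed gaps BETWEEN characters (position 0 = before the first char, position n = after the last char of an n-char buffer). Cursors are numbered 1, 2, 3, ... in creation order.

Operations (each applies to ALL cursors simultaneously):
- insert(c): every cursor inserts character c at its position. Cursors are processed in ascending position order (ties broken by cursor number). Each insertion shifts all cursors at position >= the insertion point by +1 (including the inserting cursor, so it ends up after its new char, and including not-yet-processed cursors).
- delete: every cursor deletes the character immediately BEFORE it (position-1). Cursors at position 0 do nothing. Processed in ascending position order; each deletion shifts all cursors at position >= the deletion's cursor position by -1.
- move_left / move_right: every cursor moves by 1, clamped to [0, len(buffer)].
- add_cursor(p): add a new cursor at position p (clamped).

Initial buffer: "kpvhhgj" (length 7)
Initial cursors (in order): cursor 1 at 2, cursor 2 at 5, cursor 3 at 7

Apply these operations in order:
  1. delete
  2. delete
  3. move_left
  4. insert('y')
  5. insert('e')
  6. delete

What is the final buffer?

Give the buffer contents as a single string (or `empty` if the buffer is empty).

Answer: yyyv

Derivation:
After op 1 (delete): buffer="kvhg" (len 4), cursors c1@1 c2@3 c3@4, authorship ....
After op 2 (delete): buffer="v" (len 1), cursors c1@0 c2@1 c3@1, authorship .
After op 3 (move_left): buffer="v" (len 1), cursors c1@0 c2@0 c3@0, authorship .
After op 4 (insert('y')): buffer="yyyv" (len 4), cursors c1@3 c2@3 c3@3, authorship 123.
After op 5 (insert('e')): buffer="yyyeeev" (len 7), cursors c1@6 c2@6 c3@6, authorship 123123.
After op 6 (delete): buffer="yyyv" (len 4), cursors c1@3 c2@3 c3@3, authorship 123.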